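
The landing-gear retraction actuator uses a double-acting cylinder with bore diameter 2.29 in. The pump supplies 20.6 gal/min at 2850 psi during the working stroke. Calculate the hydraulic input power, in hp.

Hydraulic power = P × Q

W ≈ 34.2 hp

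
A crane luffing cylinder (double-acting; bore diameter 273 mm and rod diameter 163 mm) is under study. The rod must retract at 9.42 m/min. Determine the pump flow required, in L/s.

Q ≈ 5.91 L/s

Rod-side annular area A_ann = π/4 × (273² − 163²) = 37670 mm^2
Q = A × v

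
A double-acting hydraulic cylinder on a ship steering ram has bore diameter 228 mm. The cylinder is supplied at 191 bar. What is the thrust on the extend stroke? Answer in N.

F ≈ 7.80e5 N

Cap-side area A_cap = π/4 × (228 mm)² = 40830 mm^2
F = P × A_cap = 191 bar × A_cap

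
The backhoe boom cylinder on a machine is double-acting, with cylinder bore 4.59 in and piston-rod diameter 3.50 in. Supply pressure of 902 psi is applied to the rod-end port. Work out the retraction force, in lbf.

F ≈ 6250 lbf

Rod-side annular area A_ann = π/4 × (4.59² − 3.50²) = 6.926 in^2
On retraction the pressure acts on the annular area (bore minus rod).
F = P × A_ann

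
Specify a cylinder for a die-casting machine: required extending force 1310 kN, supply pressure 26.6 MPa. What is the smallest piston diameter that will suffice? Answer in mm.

Extension force acts on the full piston face: F = P × (π/4)D².
D = √(4F / (πP)) = √(4 × 1310 kN / (π × 26.6 MPa))

D ≈ 250 mm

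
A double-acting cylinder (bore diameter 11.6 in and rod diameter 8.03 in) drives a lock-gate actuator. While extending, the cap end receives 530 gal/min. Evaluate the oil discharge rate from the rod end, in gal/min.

Cap-side area A_cap = π/4 × (11.6 in)² = 105.7 in^2
Rod-side annular area A_ann = π/4 × (11.6² − 8.03²) = 55.04 in^2
Piston speed v = Q_in/A_cap; rod-end outflow Q_out = v × A_ann = Q_in × A_ann/A_cap.

Q_out ≈ 276 gal/min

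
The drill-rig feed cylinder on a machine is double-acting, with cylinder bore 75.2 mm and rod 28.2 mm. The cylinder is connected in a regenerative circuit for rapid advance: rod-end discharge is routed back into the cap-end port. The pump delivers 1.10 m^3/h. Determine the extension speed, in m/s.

In regeneration the rod-end outflow joins the pump flow into the cap end, so the net volume the pump must supply per unit advance equals the rod cross-section area.
Rod cross-section A_rod = π/4 × (28.2 mm)² = 624.6 mm^2
v = Q_pump / A_rod

v ≈ 0.489 m/s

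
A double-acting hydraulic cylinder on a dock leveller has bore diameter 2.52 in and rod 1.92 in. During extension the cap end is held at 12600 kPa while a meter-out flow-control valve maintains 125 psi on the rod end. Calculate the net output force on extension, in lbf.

F ≈ 8850 lbf

Cap-side area A_cap = π/4 × (2.52 in)² = 4.988 in^2
Rod-side annular area A_ann = π/4 × (2.52² − 1.92²) = 2.092 in^2
Net thrust = P_cap·A_cap − P_rod·A_ann = 9115 lbf − 261.5 lbf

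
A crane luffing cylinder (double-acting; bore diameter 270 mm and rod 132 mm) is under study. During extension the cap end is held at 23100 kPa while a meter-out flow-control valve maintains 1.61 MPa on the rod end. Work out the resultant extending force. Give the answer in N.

Cap-side area A_cap = π/4 × (270 mm)² = 57260 mm^2
Rod-side annular area A_ann = π/4 × (270² − 132²) = 43570 mm^2
Net thrust = P_cap·A_cap − P_rod·A_ann = 1.323e6 N − 70150 N

F ≈ 1.25e6 N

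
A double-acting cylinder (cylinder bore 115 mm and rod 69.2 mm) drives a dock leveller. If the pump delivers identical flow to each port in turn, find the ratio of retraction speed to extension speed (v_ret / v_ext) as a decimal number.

v_ret/v_ext ≈ 1.57

Cap-side area A_cap = π/4 × (115 mm)² = 10390 mm^2
Rod-side annular area A_ann = π/4 × (115² − 69.2²) = 6626 mm^2
For equal Q, v ∝ 1/A, so v_ret/v_ext = A_cap/A_ann.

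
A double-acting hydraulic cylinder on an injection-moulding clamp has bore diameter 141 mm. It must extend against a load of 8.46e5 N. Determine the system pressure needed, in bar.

P ≈ 542 bar

Cap-side area A_cap = π/4 × (141 mm)² = 15610 mm^2
P = F / A = 8.46e5 N / A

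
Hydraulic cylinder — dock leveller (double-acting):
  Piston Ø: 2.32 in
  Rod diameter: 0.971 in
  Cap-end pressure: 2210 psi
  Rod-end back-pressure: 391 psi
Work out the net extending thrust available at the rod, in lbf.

Cap-side area A_cap = π/4 × (2.32 in)² = 4.227 in^2
Rod-side annular area A_ann = π/4 × (2.32² − 0.971²) = 3.487 in^2
Net thrust = P_cap·A_cap − P_rod·A_ann = 9342 lbf − 1363 lbf

F ≈ 7980 lbf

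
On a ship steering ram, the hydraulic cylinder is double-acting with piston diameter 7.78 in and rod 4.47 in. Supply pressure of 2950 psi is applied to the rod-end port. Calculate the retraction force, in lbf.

Rod-side annular area A_ann = π/4 × (7.78² − 4.47²) = 31.85 in^2
On retraction the pressure acts on the annular area (bore minus rod).
F = P × A_ann

F ≈ 93900 lbf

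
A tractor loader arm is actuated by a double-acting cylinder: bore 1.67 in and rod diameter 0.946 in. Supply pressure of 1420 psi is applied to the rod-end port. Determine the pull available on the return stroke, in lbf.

Rod-side annular area A_ann = π/4 × (1.67² − 0.946²) = 1.488 in^2
On retraction the pressure acts on the annular area (bore minus rod).
F = P × A_ann

F ≈ 2110 lbf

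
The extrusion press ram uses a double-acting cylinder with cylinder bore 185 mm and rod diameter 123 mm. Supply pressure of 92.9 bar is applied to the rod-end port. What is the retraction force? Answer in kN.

F ≈ 139 kN

Rod-side annular area A_ann = π/4 × (185² − 123²) = 15000 mm^2
On retraction the pressure acts on the annular area (bore minus rod).
F = P × A_ann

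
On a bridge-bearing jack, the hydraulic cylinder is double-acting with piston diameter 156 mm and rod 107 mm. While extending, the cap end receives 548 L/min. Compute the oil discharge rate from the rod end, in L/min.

Q_out ≈ 290 L/min

Cap-side area A_cap = π/4 × (156 mm)² = 19110 mm^2
Rod-side annular area A_ann = π/4 × (156² − 107²) = 10120 mm^2
Piston speed v = Q_in/A_cap; rod-end outflow Q_out = v × A_ann = Q_in × A_ann/A_cap.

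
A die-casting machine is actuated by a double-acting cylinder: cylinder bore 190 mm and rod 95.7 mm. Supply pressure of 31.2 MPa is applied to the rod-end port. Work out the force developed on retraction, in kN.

F ≈ 660 kN

Rod-side annular area A_ann = π/4 × (190² − 95.7²) = 21160 mm^2
On retraction the pressure acts on the annular area (bore minus rod).
F = P × A_ann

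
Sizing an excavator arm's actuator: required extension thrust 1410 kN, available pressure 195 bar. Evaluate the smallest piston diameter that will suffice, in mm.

Extension force acts on the full piston face: F = P × (π/4)D².
D = √(4F / (πP)) = √(4 × 1410 kN / (π × 195 bar))

D ≈ 303 mm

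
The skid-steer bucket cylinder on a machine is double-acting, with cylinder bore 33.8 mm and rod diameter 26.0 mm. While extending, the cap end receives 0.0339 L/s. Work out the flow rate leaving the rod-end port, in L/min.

Cap-side area A_cap = π/4 × (33.8 mm)² = 897.3 mm^2
Rod-side annular area A_ann = π/4 × (33.8² − 26.0²) = 366.3 mm^2
Piston speed v = Q_in/A_cap; rod-end outflow Q_out = v × A_ann = Q_in × A_ann/A_cap.

Q_out ≈ 0.830 L/min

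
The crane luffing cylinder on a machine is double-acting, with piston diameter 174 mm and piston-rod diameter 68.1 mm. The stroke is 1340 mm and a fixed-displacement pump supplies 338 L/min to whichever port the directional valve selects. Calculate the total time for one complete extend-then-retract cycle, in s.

Cap-side area A_cap = π/4 × (174 mm)² = 23780 mm^2
Rod-side annular area A_ann = π/4 × (174² − 68.1²) = 20140 mm^2
t_ext = A_cap·L/Q = 5.656 s
t_ret = A_ann·L/Q = 4.790 s
t_cycle = t_ext + t_ret

t ≈ 10.4 s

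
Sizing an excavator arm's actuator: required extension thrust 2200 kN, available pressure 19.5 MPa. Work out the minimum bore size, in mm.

Extension force acts on the full piston face: F = P × (π/4)D².
D = √(4F / (πP)) = √(4 × 2200 kN / (π × 19.5 MPa))

D ≈ 379 mm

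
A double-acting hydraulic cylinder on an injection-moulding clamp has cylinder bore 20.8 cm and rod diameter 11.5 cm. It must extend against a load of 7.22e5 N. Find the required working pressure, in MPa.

P ≈ 21.2 MPa

Cap-side area A_cap = π/4 × (20.8 cm)² = 339.8 cm^2
P = F / A = 7.22e5 N / A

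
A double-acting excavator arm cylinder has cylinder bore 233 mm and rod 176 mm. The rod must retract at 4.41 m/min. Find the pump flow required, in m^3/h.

Q ≈ 4.84 m^3/h

Rod-side annular area A_ann = π/4 × (233² − 176²) = 18310 mm^2
Q = A × v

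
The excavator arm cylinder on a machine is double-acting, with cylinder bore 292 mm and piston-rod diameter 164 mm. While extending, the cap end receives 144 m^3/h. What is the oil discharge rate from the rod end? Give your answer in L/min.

Q_out ≈ 1640 L/min

Cap-side area A_cap = π/4 × (292 mm)² = 66970 mm^2
Rod-side annular area A_ann = π/4 × (292² − 164²) = 45840 mm^2
Piston speed v = Q_in/A_cap; rod-end outflow Q_out = v × A_ann = Q_in × A_ann/A_cap.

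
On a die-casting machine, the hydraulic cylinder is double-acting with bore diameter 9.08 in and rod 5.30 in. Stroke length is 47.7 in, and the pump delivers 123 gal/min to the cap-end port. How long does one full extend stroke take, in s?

t ≈ 6.52 s

Cap-side area A_cap = π/4 × (9.08 in)² = 64.75 in^2
Swept volume V = A × L; t = V / Q = A·L / Q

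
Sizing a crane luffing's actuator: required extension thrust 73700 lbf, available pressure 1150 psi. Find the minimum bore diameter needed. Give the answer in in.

Extension force acts on the full piston face: F = P × (π/4)D².
D = √(4F / (πP)) = √(4 × 73700 lbf / (π × 1150 psi))

D ≈ 9.03 in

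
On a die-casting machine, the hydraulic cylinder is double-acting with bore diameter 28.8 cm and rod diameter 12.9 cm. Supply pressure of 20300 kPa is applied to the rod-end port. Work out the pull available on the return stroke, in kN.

F ≈ 1060 kN

Rod-side annular area A_ann = π/4 × (28.8² − 12.9²) = 520.7 cm^2
On retraction the pressure acts on the annular area (bore minus rod).
F = P × A_ann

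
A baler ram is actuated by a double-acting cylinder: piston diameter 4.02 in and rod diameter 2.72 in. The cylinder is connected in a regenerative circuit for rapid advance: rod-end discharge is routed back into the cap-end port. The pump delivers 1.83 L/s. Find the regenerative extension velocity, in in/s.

In regeneration the rod-end outflow joins the pump flow into the cap end, so the net volume the pump must supply per unit advance equals the rod cross-section area.
Rod cross-section A_rod = π/4 × (2.72 in)² = 5.811 in^2
v = Q_pump / A_rod

v ≈ 19.2 in/s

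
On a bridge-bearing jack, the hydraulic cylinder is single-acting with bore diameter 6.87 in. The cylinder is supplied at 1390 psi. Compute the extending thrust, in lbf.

F ≈ 51500 lbf

Cap-side area A_cap = π/4 × (6.87 in)² = 37.07 in^2
F = P × A_cap = 1390 psi × A_cap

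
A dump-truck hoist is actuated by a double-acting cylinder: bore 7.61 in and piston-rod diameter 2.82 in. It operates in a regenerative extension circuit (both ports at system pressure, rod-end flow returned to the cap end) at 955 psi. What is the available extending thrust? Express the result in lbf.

With equal pressure on both faces, forces on the annular region cancel; the net push is pressure × rod cross-section.
Rod cross-section A_rod = π/4 × (2.82 in)² = 6.246 in^2
F = P × A_rod

F ≈ 5960 lbf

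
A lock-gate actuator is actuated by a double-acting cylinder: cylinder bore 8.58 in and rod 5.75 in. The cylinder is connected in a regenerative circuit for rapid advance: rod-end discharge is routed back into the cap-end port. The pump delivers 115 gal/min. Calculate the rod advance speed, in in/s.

v ≈ 17.1 in/s

In regeneration the rod-end outflow joins the pump flow into the cap end, so the net volume the pump must supply per unit advance equals the rod cross-section area.
Rod cross-section A_rod = π/4 × (5.75 in)² = 25.97 in^2
v = Q_pump / A_rod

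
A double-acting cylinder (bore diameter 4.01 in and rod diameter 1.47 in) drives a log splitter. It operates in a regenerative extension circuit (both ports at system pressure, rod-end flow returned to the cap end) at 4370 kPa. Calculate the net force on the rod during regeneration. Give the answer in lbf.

F ≈ 1080 lbf

With equal pressure on both faces, forces on the annular region cancel; the net push is pressure × rod cross-section.
Rod cross-section A_rod = π/4 × (1.47 in)² = 1.697 in^2
F = P × A_rod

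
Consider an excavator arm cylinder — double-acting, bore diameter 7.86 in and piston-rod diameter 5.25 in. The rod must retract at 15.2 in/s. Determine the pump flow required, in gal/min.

Q ≈ 106 gal/min

Rod-side annular area A_ann = π/4 × (7.86² − 5.25²) = 26.87 in^2
Q = A × v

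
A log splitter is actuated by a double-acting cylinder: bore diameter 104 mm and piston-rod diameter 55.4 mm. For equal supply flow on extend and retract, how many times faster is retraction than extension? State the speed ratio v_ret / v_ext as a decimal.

v_ret/v_ext ≈ 1.40

Cap-side area A_cap = π/4 × (104 mm)² = 8495 mm^2
Rod-side annular area A_ann = π/4 × (104² − 55.4²) = 6084 mm^2
For equal Q, v ∝ 1/A, so v_ret/v_ext = A_cap/A_ann.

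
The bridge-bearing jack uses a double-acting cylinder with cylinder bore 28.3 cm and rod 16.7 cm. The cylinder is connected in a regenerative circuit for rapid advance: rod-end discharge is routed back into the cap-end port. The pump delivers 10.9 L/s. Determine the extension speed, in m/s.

In regeneration the rod-end outflow joins the pump flow into the cap end, so the net volume the pump must supply per unit advance equals the rod cross-section area.
Rod cross-section A_rod = π/4 × (16.7 cm)² = 219.0 cm^2
v = Q_pump / A_rod

v ≈ 0.498 m/s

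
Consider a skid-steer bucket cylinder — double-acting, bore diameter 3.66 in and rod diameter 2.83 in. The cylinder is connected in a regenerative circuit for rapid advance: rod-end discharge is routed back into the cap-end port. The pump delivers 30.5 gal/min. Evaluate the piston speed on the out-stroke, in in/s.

In regeneration the rod-end outflow joins the pump flow into the cap end, so the net volume the pump must supply per unit advance equals the rod cross-section area.
Rod cross-section A_rod = π/4 × (2.83 in)² = 6.290 in^2
v = Q_pump / A_rod

v ≈ 18.7 in/s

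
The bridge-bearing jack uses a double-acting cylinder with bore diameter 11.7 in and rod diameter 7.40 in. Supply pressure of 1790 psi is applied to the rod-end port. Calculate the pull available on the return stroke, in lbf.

Rod-side annular area A_ann = π/4 × (11.7² − 7.40²) = 64.50 in^2
On retraction the pressure acts on the annular area (bore minus rod).
F = P × A_ann

F ≈ 1.15e5 lbf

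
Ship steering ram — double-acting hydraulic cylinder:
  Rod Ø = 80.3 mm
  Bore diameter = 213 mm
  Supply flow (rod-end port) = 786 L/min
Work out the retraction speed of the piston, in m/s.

Rod-side annular area A_ann = π/4 × (213² − 80.3²) = 30570 mm^2
Flow into the rod-end port fills the annular volume.
v = Q / A

v ≈ 0.429 m/s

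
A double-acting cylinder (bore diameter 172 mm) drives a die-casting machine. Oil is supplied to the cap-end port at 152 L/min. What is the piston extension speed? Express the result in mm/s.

v ≈ 109 mm/s

Cap-side area A_cap = π/4 × (172 mm)² = 23240 mm^2
v = Q / A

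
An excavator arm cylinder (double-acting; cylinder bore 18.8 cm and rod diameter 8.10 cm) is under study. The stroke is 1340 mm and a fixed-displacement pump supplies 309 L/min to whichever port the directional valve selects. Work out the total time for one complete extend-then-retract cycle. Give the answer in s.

Cap-side area A_cap = π/4 × (18.8 cm)² = 277.6 cm^2
Rod-side annular area A_ann = π/4 × (18.8² − 8.10²) = 226.1 cm^2
t_ext = A_cap·L/Q = 7.223 s
t_ret = A_ann·L/Q = 5.882 s
t_cycle = t_ext + t_ret

t ≈ 13.1 s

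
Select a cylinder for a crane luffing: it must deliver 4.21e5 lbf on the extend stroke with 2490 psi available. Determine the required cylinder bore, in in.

Extension force acts on the full piston face: F = P × (π/4)D².
D = √(4F / (πP)) = √(4 × 4.21e5 lbf / (π × 2490 psi))

D ≈ 14.7 in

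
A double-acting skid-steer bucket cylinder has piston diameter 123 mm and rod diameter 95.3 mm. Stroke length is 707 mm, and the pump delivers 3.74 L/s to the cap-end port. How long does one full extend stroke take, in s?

Cap-side area A_cap = π/4 × (123 mm)² = 11880 mm^2
Swept volume V = A × L; t = V / Q = A·L / Q

t ≈ 2.25 s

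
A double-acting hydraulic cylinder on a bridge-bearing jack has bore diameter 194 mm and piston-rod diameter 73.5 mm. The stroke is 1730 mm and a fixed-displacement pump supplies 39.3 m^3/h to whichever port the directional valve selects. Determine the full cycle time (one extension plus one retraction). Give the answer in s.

Cap-side area A_cap = π/4 × (194 mm)² = 29560 mm^2
Rod-side annular area A_ann = π/4 × (194² − 73.5²) = 25320 mm^2
t_ext = A_cap·L/Q = 4.684 s
t_ret = A_ann·L/Q = 4.012 s
t_cycle = t_ext + t_ret

t ≈ 8.70 s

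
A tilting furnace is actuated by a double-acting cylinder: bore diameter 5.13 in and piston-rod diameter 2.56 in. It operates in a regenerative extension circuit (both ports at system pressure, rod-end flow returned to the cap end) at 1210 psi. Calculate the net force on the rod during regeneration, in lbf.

F ≈ 6230 lbf

With equal pressure on both faces, forces on the annular region cancel; the net push is pressure × rod cross-section.
Rod cross-section A_rod = π/4 × (2.56 in)² = 5.147 in^2
F = P × A_rod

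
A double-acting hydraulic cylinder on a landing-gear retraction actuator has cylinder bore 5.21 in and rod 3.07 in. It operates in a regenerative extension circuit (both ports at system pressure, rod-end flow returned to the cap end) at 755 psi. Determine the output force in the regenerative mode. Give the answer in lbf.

With equal pressure on both faces, forces on the annular region cancel; the net push is pressure × rod cross-section.
Rod cross-section A_rod = π/4 × (3.07 in)² = 7.402 in^2
F = P × A_rod

F ≈ 5590 lbf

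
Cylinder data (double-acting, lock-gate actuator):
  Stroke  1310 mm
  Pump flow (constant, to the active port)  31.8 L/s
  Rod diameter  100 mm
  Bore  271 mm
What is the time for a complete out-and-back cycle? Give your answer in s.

Cap-side area A_cap = π/4 × (271 mm)² = 57680 mm^2
Rod-side annular area A_ann = π/4 × (271² − 100²) = 49830 mm^2
t_ext = A_cap·L/Q = 2.376 s
t_ret = A_ann·L/Q = 2.053 s
t_cycle = t_ext + t_ret

t ≈ 4.43 s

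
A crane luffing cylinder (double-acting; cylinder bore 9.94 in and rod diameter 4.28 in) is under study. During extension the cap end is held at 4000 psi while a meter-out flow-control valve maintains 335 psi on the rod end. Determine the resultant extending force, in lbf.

F ≈ 2.89e5 lbf

Cap-side area A_cap = π/4 × (9.94 in)² = 77.60 in^2
Rod-side annular area A_ann = π/4 × (9.94² − 4.28²) = 63.21 in^2
Net thrust = P_cap·A_cap − P_rod·A_ann = 3.104e5 lbf − 21180 lbf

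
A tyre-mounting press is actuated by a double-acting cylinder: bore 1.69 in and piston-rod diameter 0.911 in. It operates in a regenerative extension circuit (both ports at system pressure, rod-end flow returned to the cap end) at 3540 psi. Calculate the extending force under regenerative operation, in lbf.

F ≈ 2310 lbf

With equal pressure on both faces, forces on the annular region cancel; the net push is pressure × rod cross-section.
Rod cross-section A_rod = π/4 × (0.911 in)² = 0.6518 in^2
F = P × A_rod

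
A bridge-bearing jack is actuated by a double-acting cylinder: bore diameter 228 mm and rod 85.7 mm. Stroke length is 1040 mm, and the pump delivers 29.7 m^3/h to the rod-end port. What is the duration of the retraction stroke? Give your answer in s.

Rod-side annular area A_ann = π/4 × (228² − 85.7²) = 35060 mm^2
Swept volume V = A × L; t = V / Q = A·L / Q

t ≈ 4.42 s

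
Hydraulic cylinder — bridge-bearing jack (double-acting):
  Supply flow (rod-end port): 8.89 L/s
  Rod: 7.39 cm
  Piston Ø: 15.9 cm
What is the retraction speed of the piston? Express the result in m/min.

Rod-side annular area A_ann = π/4 × (15.9² − 7.39²) = 155.7 cm^2
Flow into the rod-end port fills the annular volume.
v = Q / A

v ≈ 34.3 m/min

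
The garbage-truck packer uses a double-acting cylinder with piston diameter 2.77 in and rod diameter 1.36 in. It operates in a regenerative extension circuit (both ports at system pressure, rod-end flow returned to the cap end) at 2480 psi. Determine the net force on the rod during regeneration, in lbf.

F ≈ 3600 lbf

With equal pressure on both faces, forces on the annular region cancel; the net push is pressure × rod cross-section.
Rod cross-section A_rod = π/4 × (1.36 in)² = 1.453 in^2
F = P × A_rod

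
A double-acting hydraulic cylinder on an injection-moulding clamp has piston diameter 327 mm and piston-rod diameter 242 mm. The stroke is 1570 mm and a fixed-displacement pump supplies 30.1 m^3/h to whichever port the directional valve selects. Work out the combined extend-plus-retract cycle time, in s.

t ≈ 22.9 s

Cap-side area A_cap = π/4 × (327 mm)² = 83980 mm^2
Rod-side annular area A_ann = π/4 × (327² − 242²) = 37990 mm^2
t_ext = A_cap·L/Q = 15.77 s
t_ret = A_ann·L/Q = 7.133 s
t_cycle = t_ext + t_ret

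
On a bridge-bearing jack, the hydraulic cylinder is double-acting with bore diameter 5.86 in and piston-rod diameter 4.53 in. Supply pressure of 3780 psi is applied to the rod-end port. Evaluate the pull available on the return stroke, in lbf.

F ≈ 41000 lbf

Rod-side annular area A_ann = π/4 × (5.86² − 4.53²) = 10.85 in^2
On retraction the pressure acts on the annular area (bore minus rod).
F = P × A_ann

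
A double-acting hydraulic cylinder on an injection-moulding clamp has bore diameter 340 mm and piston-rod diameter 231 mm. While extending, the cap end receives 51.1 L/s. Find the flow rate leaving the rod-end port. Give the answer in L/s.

Cap-side area A_cap = π/4 × (340 mm)² = 90790 mm^2
Rod-side annular area A_ann = π/4 × (340² − 231²) = 48880 mm^2
Piston speed v = Q_in/A_cap; rod-end outflow Q_out = v × A_ann = Q_in × A_ann/A_cap.

Q_out ≈ 27.5 L/s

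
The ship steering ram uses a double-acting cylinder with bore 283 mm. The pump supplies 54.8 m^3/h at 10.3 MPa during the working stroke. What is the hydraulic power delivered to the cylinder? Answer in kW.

W ≈ 157 kW

Hydraulic power = P × Q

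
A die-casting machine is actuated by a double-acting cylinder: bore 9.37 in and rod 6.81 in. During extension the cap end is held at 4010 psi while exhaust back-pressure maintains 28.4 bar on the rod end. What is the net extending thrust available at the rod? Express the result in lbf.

F ≈ 2.63e5 lbf

Cap-side area A_cap = π/4 × (9.37 in)² = 68.96 in^2
Rod-side annular area A_ann = π/4 × (9.37² − 6.81²) = 32.53 in^2
Net thrust = P_cap·A_cap − P_rod·A_ann = 2.765e5 lbf − 13400 lbf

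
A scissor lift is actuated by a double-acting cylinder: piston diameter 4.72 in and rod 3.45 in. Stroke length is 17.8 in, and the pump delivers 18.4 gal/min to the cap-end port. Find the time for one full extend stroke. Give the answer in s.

t ≈ 4.40 s

Cap-side area A_cap = π/4 × (4.72 in)² = 17.50 in^2
Swept volume V = A × L; t = V / Q = A·L / Q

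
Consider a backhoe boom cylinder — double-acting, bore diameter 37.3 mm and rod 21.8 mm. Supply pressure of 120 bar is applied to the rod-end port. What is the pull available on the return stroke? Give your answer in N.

F ≈ 8630 N

Rod-side annular area A_ann = π/4 × (37.3² − 21.8²) = 719.5 mm^2
On retraction the pressure acts on the annular area (bore minus rod).
F = P × A_ann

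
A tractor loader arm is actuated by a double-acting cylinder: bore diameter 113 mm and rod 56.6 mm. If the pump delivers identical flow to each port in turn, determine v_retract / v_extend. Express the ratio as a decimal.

v_ret/v_ext ≈ 1.33

Cap-side area A_cap = π/4 × (113 mm)² = 10030 mm^2
Rod-side annular area A_ann = π/4 × (113² − 56.6²) = 7513 mm^2
For equal Q, v ∝ 1/A, so v_ret/v_ext = A_cap/A_ann.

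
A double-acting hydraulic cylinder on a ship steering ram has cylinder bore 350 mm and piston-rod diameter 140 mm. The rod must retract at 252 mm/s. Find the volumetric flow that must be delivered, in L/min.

Rod-side annular area A_ann = π/4 × (350² − 140²) = 80820 mm^2
Q = A × v

Q ≈ 1220 L/min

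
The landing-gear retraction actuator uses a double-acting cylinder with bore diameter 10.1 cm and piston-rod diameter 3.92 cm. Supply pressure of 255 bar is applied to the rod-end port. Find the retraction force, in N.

F ≈ 1.74e5 N

Rod-side annular area A_ann = π/4 × (10.1² − 3.92²) = 68.05 cm^2
On retraction the pressure acts on the annular area (bore minus rod).
F = P × A_ann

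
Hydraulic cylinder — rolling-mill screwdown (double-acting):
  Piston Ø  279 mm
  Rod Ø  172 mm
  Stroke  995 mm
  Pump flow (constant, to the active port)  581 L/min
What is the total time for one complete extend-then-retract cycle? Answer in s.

Cap-side area A_cap = π/4 × (279 mm)² = 61140 mm^2
Rod-side annular area A_ann = π/4 × (279² − 172²) = 37900 mm^2
t_ext = A_cap·L/Q = 6.282 s
t_ret = A_ann·L/Q = 3.894 s
t_cycle = t_ext + t_ret

t ≈ 10.2 s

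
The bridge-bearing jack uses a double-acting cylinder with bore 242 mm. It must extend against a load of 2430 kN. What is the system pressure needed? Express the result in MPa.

Cap-side area A_cap = π/4 × (242 mm)² = 46000 mm^2
P = F / A = 2430 kN / A

P ≈ 52.8 MPa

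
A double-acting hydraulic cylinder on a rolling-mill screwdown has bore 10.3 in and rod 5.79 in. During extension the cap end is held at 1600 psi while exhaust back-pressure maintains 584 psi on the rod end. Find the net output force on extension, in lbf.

Cap-side area A_cap = π/4 × (10.3 in)² = 83.32 in^2
Rod-side annular area A_ann = π/4 × (10.3² − 5.79²) = 56.99 in^2
Net thrust = P_cap·A_cap − P_rod·A_ann = 1.333e5 lbf − 33280 lbf

F ≈ 1.00e5 lbf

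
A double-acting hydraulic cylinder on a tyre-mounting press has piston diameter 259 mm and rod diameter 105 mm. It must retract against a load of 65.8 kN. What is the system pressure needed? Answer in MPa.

P ≈ 1.49 MPa

Rod-side annular area A_ann = π/4 × (259² − 105²) = 44030 mm^2
Retraction: pressure acts on the annular area.
P = F / A = 65.8 kN / A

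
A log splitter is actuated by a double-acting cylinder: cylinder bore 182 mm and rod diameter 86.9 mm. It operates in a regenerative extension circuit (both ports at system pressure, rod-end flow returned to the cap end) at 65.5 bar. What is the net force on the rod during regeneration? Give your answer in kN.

F ≈ 38.8 kN

With equal pressure on both faces, forces on the annular region cancel; the net push is pressure × rod cross-section.
Rod cross-section A_rod = π/4 × (86.9 mm)² = 5931 mm^2
F = P × A_rod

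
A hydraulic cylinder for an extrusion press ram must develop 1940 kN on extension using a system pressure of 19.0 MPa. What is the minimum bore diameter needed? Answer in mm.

D ≈ 361 mm

Extension force acts on the full piston face: F = P × (π/4)D².
D = √(4F / (πP)) = √(4 × 1940 kN / (π × 19.0 MPa))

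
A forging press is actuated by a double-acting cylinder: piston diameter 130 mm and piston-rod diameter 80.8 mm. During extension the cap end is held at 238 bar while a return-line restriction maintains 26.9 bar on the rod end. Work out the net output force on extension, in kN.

F ≈ 294 kN

Cap-side area A_cap = π/4 × (130 mm)² = 13270 mm^2
Rod-side annular area A_ann = π/4 × (130² − 80.8²) = 8146 mm^2
Net thrust = P_cap·A_cap − P_rod·A_ann = 315.9 kN − 21.91 kN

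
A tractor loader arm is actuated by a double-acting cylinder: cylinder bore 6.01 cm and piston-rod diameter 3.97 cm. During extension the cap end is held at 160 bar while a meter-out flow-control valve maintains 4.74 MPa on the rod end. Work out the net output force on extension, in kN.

Cap-side area A_cap = π/4 × (6.01 cm)² = 28.37 cm^2
Rod-side annular area A_ann = π/4 × (6.01² − 3.97²) = 15.99 cm^2
Net thrust = P_cap·A_cap − P_rod·A_ann = 45.39 kN − 7.579 kN

F ≈ 37.8 kN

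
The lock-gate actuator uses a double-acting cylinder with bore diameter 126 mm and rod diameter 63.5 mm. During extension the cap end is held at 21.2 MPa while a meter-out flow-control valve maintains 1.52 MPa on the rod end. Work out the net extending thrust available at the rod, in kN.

F ≈ 250 kN

Cap-side area A_cap = π/4 × (126 mm)² = 12470 mm^2
Rod-side annular area A_ann = π/4 × (126² − 63.5²) = 9302 mm^2
Net thrust = P_cap·A_cap − P_rod·A_ann = 264.3 kN − 14.14 kN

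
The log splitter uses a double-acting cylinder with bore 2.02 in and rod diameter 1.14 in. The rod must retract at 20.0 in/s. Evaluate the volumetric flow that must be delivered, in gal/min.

Rod-side annular area A_ann = π/4 × (2.02² − 1.14²) = 2.184 in^2
Q = A × v

Q ≈ 11.3 gal/min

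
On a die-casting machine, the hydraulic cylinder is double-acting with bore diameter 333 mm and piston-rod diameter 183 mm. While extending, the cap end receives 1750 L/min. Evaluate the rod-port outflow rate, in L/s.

Cap-side area A_cap = π/4 × (333 mm)² = 87090 mm^2
Rod-side annular area A_ann = π/4 × (333² − 183²) = 60790 mm^2
Piston speed v = Q_in/A_cap; rod-end outflow Q_out = v × A_ann = Q_in × A_ann/A_cap.

Q_out ≈ 20.4 L/s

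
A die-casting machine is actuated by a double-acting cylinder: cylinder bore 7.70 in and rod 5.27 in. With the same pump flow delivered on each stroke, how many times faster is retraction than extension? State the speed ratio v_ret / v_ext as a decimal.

v_ret/v_ext ≈ 1.88

Cap-side area A_cap = π/4 × (7.70 in)² = 46.57 in^2
Rod-side annular area A_ann = π/4 × (7.70² − 5.27²) = 24.75 in^2
For equal Q, v ∝ 1/A, so v_ret/v_ext = A_cap/A_ann.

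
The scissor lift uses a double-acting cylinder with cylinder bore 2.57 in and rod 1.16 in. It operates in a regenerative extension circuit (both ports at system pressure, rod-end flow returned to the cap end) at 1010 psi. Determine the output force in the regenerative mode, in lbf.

With equal pressure on both faces, forces on the annular region cancel; the net push is pressure × rod cross-section.
Rod cross-section A_rod = π/4 × (1.16 in)² = 1.057 in^2
F = P × A_rod

F ≈ 1070 lbf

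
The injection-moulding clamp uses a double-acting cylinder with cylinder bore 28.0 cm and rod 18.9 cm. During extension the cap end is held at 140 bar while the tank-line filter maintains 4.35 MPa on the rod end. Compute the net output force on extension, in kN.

Cap-side area A_cap = π/4 × (28.0 cm)² = 615.8 cm^2
Rod-side annular area A_ann = π/4 × (28.0² − 18.9²) = 335.2 cm^2
Net thrust = P_cap·A_cap − P_rod·A_ann = 862.1 kN − 145.8 kN

F ≈ 716 kN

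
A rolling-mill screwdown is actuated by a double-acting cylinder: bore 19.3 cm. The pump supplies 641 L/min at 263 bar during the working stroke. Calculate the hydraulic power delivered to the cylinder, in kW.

Hydraulic power = P × Q

W ≈ 281 kW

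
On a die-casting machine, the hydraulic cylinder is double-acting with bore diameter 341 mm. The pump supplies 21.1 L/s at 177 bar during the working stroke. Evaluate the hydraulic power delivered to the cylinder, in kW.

Hydraulic power = P × Q

W ≈ 373 kW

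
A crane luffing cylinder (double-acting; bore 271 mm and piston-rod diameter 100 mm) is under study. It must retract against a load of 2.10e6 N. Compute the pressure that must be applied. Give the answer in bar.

Rod-side annular area A_ann = π/4 × (271² − 100²) = 49830 mm^2
Retraction: pressure acts on the annular area.
P = F / A = 2.10e6 N / A

P ≈ 421 bar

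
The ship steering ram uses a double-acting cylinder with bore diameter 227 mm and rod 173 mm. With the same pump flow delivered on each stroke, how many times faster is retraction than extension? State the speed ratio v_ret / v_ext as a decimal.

v_ret/v_ext ≈ 2.39

Cap-side area A_cap = π/4 × (227 mm)² = 40470 mm^2
Rod-side annular area A_ann = π/4 × (227² − 173²) = 16960 mm^2
For equal Q, v ∝ 1/A, so v_ret/v_ext = A_cap/A_ann.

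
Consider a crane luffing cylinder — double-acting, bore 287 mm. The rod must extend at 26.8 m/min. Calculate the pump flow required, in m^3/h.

Q ≈ 104 m^3/h

Cap-side area A_cap = π/4 × (287 mm)² = 64690 mm^2
Q = A × v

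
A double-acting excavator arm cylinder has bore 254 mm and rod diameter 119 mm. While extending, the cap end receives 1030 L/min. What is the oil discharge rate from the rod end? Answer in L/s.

Q_out ≈ 13.4 L/s

Cap-side area A_cap = π/4 × (254 mm)² = 50670 mm^2
Rod-side annular area A_ann = π/4 × (254² − 119²) = 39550 mm^2
Piston speed v = Q_in/A_cap; rod-end outflow Q_out = v × A_ann = Q_in × A_ann/A_cap.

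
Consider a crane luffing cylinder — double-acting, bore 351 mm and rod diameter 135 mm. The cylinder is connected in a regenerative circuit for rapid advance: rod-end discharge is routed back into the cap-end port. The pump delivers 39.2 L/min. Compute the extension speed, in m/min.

v ≈ 2.74 m/min

In regeneration the rod-end outflow joins the pump flow into the cap end, so the net volume the pump must supply per unit advance equals the rod cross-section area.
Rod cross-section A_rod = π/4 × (135 mm)² = 14310 mm^2
v = Q_pump / A_rod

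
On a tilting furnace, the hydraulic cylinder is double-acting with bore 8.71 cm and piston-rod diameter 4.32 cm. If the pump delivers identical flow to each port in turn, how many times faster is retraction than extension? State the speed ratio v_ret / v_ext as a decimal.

v_ret/v_ext ≈ 1.33

Cap-side area A_cap = π/4 × (8.71 cm)² = 59.58 cm^2
Rod-side annular area A_ann = π/4 × (8.71² − 4.32²) = 44.93 cm^2
For equal Q, v ∝ 1/A, so v_ret/v_ext = A_cap/A_ann.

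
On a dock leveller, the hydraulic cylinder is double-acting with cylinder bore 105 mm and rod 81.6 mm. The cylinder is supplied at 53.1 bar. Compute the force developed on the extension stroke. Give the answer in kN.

Cap-side area A_cap = π/4 × (105 mm)² = 8659 mm^2
F = P × A_cap = 53.1 bar × A_cap

F ≈ 46.0 kN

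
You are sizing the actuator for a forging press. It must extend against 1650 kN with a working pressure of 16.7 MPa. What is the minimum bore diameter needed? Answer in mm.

Extension force acts on the full piston face: F = P × (π/4)D².
D = √(4F / (πP)) = √(4 × 1650 kN / (π × 16.7 MPa))

D ≈ 355 mm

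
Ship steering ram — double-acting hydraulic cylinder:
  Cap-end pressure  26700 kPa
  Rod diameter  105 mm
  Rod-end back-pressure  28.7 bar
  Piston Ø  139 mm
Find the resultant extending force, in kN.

Cap-side area A_cap = π/4 × (139 mm)² = 15170 mm^2
Rod-side annular area A_ann = π/4 × (139² − 105²) = 6516 mm^2
Net thrust = P_cap·A_cap − P_rod·A_ann = 405.2 kN − 18.70 kN

F ≈ 386 kN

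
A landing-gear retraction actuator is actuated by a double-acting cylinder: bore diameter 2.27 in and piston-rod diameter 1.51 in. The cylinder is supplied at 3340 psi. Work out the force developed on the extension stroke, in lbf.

Cap-side area A_cap = π/4 × (2.27 in)² = 4.047 in^2
F = P × A_cap = 3340 psi × A_cap

F ≈ 13500 lbf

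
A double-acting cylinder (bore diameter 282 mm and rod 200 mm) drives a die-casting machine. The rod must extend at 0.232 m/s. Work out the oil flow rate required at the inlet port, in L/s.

Cap-side area A_cap = π/4 × (282 mm)² = 62460 mm^2
Q = A × v

Q ≈ 14.5 L/s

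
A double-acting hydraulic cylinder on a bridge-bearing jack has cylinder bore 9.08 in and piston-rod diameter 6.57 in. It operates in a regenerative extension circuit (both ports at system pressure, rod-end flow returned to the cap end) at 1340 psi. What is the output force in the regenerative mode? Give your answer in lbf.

F ≈ 45400 lbf

With equal pressure on both faces, forces on the annular region cancel; the net push is pressure × rod cross-section.
Rod cross-section A_rod = π/4 × (6.57 in)² = 33.90 in^2
F = P × A_rod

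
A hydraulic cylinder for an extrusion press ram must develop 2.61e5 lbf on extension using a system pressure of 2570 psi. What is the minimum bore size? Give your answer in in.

D ≈ 11.4 in

Extension force acts on the full piston face: F = P × (π/4)D².
D = √(4F / (πP)) = √(4 × 2.61e5 lbf / (π × 2570 psi))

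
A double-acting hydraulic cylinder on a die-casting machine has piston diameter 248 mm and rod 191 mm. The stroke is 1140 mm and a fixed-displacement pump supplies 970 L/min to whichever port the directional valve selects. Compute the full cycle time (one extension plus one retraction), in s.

Cap-side area A_cap = π/4 × (248 mm)² = 48310 mm^2
Rod-side annular area A_ann = π/4 × (248² − 191²) = 19650 mm^2
t_ext = A_cap·L/Q = 3.406 s
t_ret = A_ann·L/Q = 1.386 s
t_cycle = t_ext + t_ret

t ≈ 4.79 s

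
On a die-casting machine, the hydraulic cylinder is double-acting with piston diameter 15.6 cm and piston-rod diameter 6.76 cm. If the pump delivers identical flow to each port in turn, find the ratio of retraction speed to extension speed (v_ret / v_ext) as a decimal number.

Cap-side area A_cap = π/4 × (15.6 cm)² = 191.1 cm^2
Rod-side annular area A_ann = π/4 × (15.6² − 6.76²) = 155.2 cm^2
For equal Q, v ∝ 1/A, so v_ret/v_ext = A_cap/A_ann.

v_ret/v_ext ≈ 1.23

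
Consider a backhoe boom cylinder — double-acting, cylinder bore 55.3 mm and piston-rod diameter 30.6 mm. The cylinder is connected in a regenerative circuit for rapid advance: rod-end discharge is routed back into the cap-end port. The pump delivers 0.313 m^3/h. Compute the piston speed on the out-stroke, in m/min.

v ≈ 7.09 m/min

In regeneration the rod-end outflow joins the pump flow into the cap end, so the net volume the pump must supply per unit advance equals the rod cross-section area.
Rod cross-section A_rod = π/4 × (30.6 mm)² = 735.4 mm^2
v = Q_pump / A_rod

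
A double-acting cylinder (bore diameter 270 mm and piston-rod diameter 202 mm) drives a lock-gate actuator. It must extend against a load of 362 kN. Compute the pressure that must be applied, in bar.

P ≈ 63.2 bar

Cap-side area A_cap = π/4 × (270 mm)² = 57260 mm^2
P = F / A = 362 kN / A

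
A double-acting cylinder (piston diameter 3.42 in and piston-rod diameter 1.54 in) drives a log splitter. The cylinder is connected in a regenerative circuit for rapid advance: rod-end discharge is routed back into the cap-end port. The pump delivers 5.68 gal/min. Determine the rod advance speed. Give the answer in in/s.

v ≈ 11.7 in/s

In regeneration the rod-end outflow joins the pump flow into the cap end, so the net volume the pump must supply per unit advance equals the rod cross-section area.
Rod cross-section A_rod = π/4 × (1.54 in)² = 1.863 in^2
v = Q_pump / A_rod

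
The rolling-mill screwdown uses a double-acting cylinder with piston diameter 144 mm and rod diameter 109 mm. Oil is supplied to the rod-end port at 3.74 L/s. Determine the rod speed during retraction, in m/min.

Rod-side annular area A_ann = π/4 × (144² − 109²) = 6955 mm^2
Flow into the rod-end port fills the annular volume.
v = Q / A

v ≈ 32.3 m/min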